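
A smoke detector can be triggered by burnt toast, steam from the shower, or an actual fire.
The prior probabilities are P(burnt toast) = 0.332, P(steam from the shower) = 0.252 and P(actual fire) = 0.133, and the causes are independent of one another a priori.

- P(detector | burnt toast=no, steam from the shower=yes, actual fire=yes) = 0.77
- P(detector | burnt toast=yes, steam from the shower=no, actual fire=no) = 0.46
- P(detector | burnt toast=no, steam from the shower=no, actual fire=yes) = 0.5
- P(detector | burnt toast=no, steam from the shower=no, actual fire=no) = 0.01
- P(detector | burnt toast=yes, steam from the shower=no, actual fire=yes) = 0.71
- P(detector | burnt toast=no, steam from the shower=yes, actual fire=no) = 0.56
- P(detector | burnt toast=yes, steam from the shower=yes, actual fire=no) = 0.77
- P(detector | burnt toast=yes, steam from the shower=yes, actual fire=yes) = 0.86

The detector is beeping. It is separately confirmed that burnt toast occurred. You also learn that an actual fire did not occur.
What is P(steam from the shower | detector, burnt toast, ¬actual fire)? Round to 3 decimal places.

P(steam from the shower | detector, burnt toast, ¬actual fire) ≈ 0.361

Numerator (weight on configurations with steam from the shower): 0.77*0.252 = 0.194040
Denominator P(detector | burnt toast, ¬actual fire): 0.46*0.748 + 0.77*0.252 = 0.538120
Posterior = 0.194040 / 0.538120 ≈ 0.361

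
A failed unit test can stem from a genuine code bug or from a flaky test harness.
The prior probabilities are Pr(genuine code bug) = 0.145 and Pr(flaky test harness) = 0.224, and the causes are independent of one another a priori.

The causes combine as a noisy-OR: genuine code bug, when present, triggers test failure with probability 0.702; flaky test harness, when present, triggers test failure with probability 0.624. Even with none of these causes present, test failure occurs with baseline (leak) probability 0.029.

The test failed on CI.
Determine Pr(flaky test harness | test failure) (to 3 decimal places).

Under noisy-OR, P(test failure | causes) = 1 − (1−0.029)·∏(1−qᵢ) over the active causes.
Enumerate the 4 (genuine code bug, flaky test harness) configurations and weight by the priors:
  P(test failure) = 0.029×0.855×0.776 + 0.634904×0.855×0.224 + 0.710642×0.145×0.776 + 0.891201×0.145×0.224
        = 0.019241 + 0.121597 + 0.079961 + 0.028946 = 0.249745
The terms with flaky test harness present sum to 0.150543, so
  P(flaky test harness | test failure) = 0.150543 / 0.249745 ≈ 0.603

Pr(flaky test harness | test failure) ≈ 0.603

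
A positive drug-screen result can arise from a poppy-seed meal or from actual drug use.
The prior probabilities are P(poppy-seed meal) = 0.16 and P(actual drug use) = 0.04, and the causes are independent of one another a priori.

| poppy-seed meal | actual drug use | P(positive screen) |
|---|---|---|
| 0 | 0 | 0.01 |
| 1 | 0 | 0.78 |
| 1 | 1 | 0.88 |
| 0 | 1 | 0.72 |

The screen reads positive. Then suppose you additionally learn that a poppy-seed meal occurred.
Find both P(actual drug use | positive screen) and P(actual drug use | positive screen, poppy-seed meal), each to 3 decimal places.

P(actual drug use | positive screen) ≈ 0.189; P(actual drug use | positive screen, poppy-seed meal) ≈ 0.045

For the numerator, keep only actual drug use=true terms: 0.024192 + 0.005632 = 0.029824
Denominator P(positive screen): 0.01·0.84·0.96 + 0.72·0.84·0.04 + 0.78·0.16·0.96 + 0.88·0.16·0.04 = 0.157696
P(actual drug use | positive screen) = 0.029824/0.157696 ≈ 0.189

With the extra evidence:
P(positive screen | poppy-seed meal) = 0.78×0.96 + 0.88×0.04 = 0.748800 + 0.035200 = 0.784000
Of this, 0.035200 comes from 0.88×0.04 (the actual drug use=true cases).
Hence the posterior is 0.035200/0.784000 ≈ 0.045.
Conditioning on poppy-seed meal lowers the posterior on actual drug use: the classic explaining-away effect in a common-effect structure.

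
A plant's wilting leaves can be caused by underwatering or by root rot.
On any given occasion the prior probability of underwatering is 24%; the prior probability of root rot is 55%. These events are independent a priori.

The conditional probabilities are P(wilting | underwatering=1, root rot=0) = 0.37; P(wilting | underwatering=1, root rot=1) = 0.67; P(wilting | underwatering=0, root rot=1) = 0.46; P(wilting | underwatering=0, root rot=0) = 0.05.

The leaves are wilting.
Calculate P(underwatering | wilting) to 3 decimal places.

P(underwatering | wilting) ≈ 0.380

Numerator (weight on configurations with underwatering): 0.039960 + 0.088440 = 0.128400
Denominator P(wilting): 0.05×0.76×0.45 + 0.46×0.76×0.55 + 0.37×0.24×0.45 + 0.67×0.24×0.55 = 0.337780
Posterior = 0.128400 / 0.337780 ≈ 0.380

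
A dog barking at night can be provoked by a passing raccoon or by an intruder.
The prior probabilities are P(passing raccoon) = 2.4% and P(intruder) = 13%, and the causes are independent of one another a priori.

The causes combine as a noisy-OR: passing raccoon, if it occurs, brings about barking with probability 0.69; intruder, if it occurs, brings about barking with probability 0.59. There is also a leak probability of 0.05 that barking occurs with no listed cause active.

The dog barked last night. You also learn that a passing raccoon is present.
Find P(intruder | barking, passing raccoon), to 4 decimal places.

Under noisy-OR, P(barking | causes) = 1 − (1−0.05)·∏(1−qᵢ) over the active causes.
Numerator (weight on configurations with intruder): 0.879255*0.13 = 0.114303
The normalizing constant is 0.7055*0.87 + 0.879255*0.13 = 0.728088
P(intruder | barking, passing raccoon) = 0.114303/0.728088 ≈ 0.1570

P(intruder | barking, passing raccoon) ≈ 0.1570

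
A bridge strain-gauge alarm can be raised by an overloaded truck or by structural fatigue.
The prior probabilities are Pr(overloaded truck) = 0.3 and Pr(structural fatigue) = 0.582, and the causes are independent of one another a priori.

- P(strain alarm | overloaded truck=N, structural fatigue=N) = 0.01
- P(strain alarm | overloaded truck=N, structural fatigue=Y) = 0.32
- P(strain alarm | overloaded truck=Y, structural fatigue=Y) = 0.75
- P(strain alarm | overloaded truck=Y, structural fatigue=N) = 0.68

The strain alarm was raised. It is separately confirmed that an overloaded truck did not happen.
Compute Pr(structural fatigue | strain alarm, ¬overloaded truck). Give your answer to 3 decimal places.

P(strain alarm | ¬overloaded truck) = 0.01·0.418 + 0.32·0.582 = 0.004180 + 0.186240 = 0.190420
Restricting to configurations with structural fatigue present: 0.32·0.582 = 0.186240.
P(structural fatigue | strain alarm, ¬overloaded truck) = 0.186240 / 0.190420 ≈ 0.978

Pr(structural fatigue | strain alarm, ¬overloaded truck) ≈ 0.978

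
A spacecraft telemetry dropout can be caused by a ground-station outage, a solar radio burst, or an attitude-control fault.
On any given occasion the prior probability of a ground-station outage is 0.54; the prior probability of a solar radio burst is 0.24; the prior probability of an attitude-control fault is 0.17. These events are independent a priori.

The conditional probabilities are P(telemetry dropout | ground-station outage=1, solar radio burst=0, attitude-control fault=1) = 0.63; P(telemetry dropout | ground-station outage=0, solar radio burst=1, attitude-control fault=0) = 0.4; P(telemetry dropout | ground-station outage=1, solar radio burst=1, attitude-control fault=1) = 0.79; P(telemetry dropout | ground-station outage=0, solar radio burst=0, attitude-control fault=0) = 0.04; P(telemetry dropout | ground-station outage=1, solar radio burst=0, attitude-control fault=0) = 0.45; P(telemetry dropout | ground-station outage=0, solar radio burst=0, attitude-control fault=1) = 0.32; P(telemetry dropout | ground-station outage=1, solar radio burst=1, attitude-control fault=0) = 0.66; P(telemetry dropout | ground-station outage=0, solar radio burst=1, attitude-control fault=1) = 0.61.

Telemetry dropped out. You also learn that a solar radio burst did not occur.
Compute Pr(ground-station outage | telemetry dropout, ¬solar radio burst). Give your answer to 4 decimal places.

Pr(ground-station outage | telemetry dropout, ¬solar radio burst) ≈ 0.8656

P(telemetry dropout | ¬solar radio burst) = 0.04×0.46×0.83 + 0.32×0.46×0.17 + 0.45×0.54×0.83 + 0.63×0.54×0.17 = 0.015272 + 0.025024 + 0.201690 + 0.057834 = 0.299820
Of this, 0.259524 comes from 0.201690 + 0.057834 (the ground-station outage=true cases).
So P(ground-station outage | telemetry dropout, ¬solar radio burst) = 0.259524/0.299820 ≈ 0.8656.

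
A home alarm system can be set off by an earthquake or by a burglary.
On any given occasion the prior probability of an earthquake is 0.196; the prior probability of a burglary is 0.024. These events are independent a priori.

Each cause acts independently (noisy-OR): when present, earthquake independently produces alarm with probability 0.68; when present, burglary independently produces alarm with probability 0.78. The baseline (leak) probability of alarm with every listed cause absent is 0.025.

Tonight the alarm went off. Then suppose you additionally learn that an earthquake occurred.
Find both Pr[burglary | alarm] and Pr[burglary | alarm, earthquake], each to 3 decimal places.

Under noisy-OR, P(alarm | causes) = 1 − (1−0.025)·∏(1−qᵢ) over the active causes.
Enumerate the 4 (earthquake, burglary) configurations and weight by the priors:
  P(alarm) = 0.025·0.804·0.976 + 0.7855·0.804·0.024 + 0.688·0.196·0.976 + 0.93136·0.196·0.024
        = 0.019618 + 0.015157 + 0.131612 + 0.004381 = 0.170768
Configurations with burglary contribute 0.019538, so
  P(burglary | alarm) = 0.019538 / 0.170768 ≈ 0.114

Now condition on the additional information:
P(alarm | earthquake) = 0.688·0.976 + 0.93136·0.024 = 0.671488 + 0.022353 = 0.693841
Restricting to configurations with burglary present: 0.93136·0.024 = 0.022353.
Hence the posterior is 0.022353/0.693841 ≈ 0.032.
The drop from 0.114 to 0.032 is the explaining-away (discounting) effect.

Pr[burglary | alarm] ≈ 0.114; Pr[burglary | alarm, earthquake] ≈ 0.032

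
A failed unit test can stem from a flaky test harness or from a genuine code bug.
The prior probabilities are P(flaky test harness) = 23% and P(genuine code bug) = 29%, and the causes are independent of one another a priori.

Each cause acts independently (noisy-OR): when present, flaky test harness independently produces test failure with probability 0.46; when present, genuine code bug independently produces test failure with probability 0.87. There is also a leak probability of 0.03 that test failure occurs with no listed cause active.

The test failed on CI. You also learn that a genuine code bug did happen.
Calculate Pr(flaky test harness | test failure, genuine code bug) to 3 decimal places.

Pr(flaky test harness | test failure, genuine code bug) ≈ 0.242

Under noisy-OR, P(test failure | causes) = 1 − (1−0.03)·∏(1−qᵢ) over the active causes.
By total probability over both values of flaky test harness:
  P(test failure | genuine code bug) = 0.8739·0.77 + 0.931906·0.23
        = 0.672903 + 0.214338 = 0.887241
Configurations with flaky test harness contribute 0.214338, so
  P(flaky test harness | test failure, genuine code bug) = 0.214338 / 0.887241 ≈ 0.242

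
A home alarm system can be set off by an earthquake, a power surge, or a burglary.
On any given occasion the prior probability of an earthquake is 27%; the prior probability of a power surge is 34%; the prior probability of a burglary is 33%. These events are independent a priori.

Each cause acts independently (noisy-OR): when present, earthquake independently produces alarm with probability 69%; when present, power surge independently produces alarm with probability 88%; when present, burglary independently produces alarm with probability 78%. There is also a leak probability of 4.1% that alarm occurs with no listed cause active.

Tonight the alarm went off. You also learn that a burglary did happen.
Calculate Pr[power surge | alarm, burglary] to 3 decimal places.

Under noisy-OR, P(alarm | causes) = 1 − (1−0.041)·∏(1−qᵢ) over the active causes.
P(alarm | burglary) = 0.78902×0.73×0.66 + 0.974682×0.73×0.34 + 0.934596×0.27×0.66 + 0.992152×0.27×0.34 = 0.380150 + 0.241916 + 0.166545 + 0.091080 = 0.879691
The power surge-present share is 0.241916 + 0.091080 = 0.332996.
Hence the posterior is 0.332996/0.879691 ≈ 0.379.

Pr[power surge | alarm, burglary] ≈ 0.379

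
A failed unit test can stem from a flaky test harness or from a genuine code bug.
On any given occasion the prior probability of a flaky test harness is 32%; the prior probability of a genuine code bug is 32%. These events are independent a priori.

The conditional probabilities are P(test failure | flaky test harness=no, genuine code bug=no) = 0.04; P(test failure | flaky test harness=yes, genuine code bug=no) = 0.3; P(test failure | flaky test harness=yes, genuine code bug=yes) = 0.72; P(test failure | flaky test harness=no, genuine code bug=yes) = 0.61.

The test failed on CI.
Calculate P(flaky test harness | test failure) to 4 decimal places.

P(test failure) = 0.04×0.68×0.68 + 0.61×0.68×0.32 + 0.3×0.32×0.68 + 0.72×0.32×0.32 = 0.018496 + 0.132736 + 0.065280 + 0.073728 = 0.290240
Restricting to configurations with flaky test harness present: 0.065280 + 0.073728 = 0.139008.
Hence the posterior is 0.139008/0.290240 ≈ 0.4789.

P(flaky test harness | test failure) ≈ 0.4789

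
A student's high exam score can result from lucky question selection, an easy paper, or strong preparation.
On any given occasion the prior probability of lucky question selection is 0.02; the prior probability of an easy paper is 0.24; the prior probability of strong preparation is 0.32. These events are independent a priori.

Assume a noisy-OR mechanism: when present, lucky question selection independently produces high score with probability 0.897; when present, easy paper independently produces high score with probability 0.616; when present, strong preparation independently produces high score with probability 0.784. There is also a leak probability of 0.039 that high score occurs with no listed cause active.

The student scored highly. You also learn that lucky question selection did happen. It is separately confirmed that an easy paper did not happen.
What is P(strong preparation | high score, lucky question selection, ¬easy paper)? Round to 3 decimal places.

Under noisy-OR, P(high score | causes) = 1 − (1−0.039)·∏(1−qᵢ) over the active causes.
For the numerator, keep only strong preparation=true terms: 0.97862×0.32 = 0.313158
Denominator P(high score | lucky question selection, ¬easy paper): 0.901017×0.68 + 0.97862×0.32 = 0.925850
P(strong preparation | high score, lucky question selection, ¬easy paper) = 0.313158/0.925850 ≈ 0.338

P(strong preparation | high score, lucky question selection, ¬easy paper) ≈ 0.338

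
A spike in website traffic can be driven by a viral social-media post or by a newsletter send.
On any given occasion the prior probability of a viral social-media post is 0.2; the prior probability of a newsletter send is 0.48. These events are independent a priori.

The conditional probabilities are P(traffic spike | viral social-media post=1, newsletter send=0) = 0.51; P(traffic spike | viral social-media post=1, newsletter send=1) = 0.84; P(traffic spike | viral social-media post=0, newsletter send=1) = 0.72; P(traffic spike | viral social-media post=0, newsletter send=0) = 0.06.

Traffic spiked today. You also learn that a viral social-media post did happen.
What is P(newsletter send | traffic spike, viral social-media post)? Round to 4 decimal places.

P(newsletter send | traffic spike, viral social-media post) ≈ 0.6032

P(traffic spike | viral social-media post) = 0.51·0.52 + 0.84·0.48 = 0.265200 + 0.403200 = 0.668400
The newsletter send-present share is 0.84·0.48 = 0.403200.
Hence the posterior is 0.403200/0.668400 ≈ 0.6032.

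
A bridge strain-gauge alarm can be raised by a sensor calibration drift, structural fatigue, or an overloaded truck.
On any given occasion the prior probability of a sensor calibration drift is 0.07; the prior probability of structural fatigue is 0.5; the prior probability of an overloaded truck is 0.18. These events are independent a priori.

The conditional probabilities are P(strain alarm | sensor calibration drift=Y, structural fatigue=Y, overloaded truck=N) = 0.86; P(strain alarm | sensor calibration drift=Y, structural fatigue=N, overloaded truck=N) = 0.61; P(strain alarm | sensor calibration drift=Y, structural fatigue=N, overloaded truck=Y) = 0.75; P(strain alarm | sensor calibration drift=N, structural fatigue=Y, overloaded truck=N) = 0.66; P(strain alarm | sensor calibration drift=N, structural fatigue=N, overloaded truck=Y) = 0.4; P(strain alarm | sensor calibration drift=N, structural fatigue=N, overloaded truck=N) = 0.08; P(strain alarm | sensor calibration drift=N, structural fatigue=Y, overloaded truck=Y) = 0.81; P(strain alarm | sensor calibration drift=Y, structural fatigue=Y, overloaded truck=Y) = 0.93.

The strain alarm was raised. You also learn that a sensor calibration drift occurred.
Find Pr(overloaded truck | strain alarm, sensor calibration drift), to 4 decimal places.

Pr(overloaded truck | strain alarm, sensor calibration drift) ≈ 0.2006

P(strain alarm | sensor calibration drift) = 0.61·0.5·0.82 + 0.75·0.5·0.18 + 0.86·0.5·0.82 + 0.93·0.5·0.18 = 0.250100 + 0.067500 + 0.352600 + 0.083700 = 0.753900
Of this, 0.151200 comes from 0.067500 + 0.083700 (the overloaded truck=true cases).
So P(overloaded truck | strain alarm, sensor calibration drift) = 0.151200/0.753900 ≈ 0.2006.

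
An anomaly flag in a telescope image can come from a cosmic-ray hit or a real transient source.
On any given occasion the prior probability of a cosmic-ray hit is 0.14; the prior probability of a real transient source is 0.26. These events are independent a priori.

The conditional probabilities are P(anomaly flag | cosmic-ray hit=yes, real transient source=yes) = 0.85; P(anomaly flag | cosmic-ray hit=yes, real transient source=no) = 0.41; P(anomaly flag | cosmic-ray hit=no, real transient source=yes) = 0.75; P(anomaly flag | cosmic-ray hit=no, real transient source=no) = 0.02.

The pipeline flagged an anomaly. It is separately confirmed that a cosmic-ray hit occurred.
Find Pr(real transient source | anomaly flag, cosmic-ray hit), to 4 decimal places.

Sum P(anomaly flag|·) weighted by the priors over both values of real transient source:
  P(anomaly flag | cosmic-ray hit) = 0.41·0.74 + 0.85·0.26
        = 0.303400 + 0.221000 = 0.524400
Keeping only the real transient source-present terms gives 0.221000, so
  P(real transient source | anomaly flag, cosmic-ray hit) = 0.221000 / 0.524400 ≈ 0.4214

Pr(real transient source | anomaly flag, cosmic-ray hit) ≈ 0.4214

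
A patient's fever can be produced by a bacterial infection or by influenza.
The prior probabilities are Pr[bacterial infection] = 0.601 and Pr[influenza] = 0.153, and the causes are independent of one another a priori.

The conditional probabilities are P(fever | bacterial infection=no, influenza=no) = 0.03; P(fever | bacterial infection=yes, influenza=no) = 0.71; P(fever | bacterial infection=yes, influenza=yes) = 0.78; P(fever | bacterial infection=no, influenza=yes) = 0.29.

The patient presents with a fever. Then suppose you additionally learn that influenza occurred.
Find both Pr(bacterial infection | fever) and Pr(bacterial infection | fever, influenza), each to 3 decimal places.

P(fever) = 0.03·0.399·0.847 + 0.29·0.399·0.153 + 0.71·0.601·0.847 + 0.78·0.601·0.153 = 0.010139 + 0.017704 + 0.361423 + 0.071723 = 0.460989
The bacterial infection-present share is 0.361423 + 0.071723 = 0.433146.
Hence the posterior is 0.433146/0.460989 ≈ 0.940.

Now condition on the additional information:
Sum P(fever|·) weighted by the priors over both values of bacterial infection:
  P(fever | influenza) = 0.29*0.399 + 0.78*0.601
        = 0.115710 + 0.468780 = 0.584490
The terms with bacterial infection present sum to 0.468780, so
  P(bacterial infection | fever, influenza) = 0.468780 / 0.584490 ≈ 0.802

Pr(bacterial infection | fever) ≈ 0.940; Pr(bacterial infection | fever, influenza) ≈ 0.802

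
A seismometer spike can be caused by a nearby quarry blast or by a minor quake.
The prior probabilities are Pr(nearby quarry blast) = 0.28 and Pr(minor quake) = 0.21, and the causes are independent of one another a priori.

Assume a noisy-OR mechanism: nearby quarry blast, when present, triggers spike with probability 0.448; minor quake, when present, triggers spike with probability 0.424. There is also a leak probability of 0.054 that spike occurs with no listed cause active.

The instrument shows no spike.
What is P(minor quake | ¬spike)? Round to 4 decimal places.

Under noisy-OR, P(spike | causes) = 1 − (1−0.054)·∏(1−qᵢ) over the active causes.
Numerator (weight on configurations with minor quake): 0.082388 + 0.017686 = 0.100074
Normalizer over all consistent configurations: 0.946·0.72·0.79 + 0.544896·0.72·0.21 + 0.522192·0.28·0.79 + 0.300783·0.28·0.21 = 0.753668
Posterior = 0.100074 / 0.753668 ≈ 0.1328

P(minor quake | ¬spike) ≈ 0.1328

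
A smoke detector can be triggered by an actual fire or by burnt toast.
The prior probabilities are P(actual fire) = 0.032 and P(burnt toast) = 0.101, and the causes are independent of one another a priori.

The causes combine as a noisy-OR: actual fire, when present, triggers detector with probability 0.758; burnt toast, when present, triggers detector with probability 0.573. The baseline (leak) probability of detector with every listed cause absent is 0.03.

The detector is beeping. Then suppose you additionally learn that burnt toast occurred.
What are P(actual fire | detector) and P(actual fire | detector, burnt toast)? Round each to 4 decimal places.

Under noisy-OR, P(detector | causes) = 1 − (1−0.03)·∏(1−qᵢ) over the active causes.
Sum P(detector|·) weighted by the priors over the 4 (actual fire, burnt toast) configurations:
  P(detector) = 0.03×0.968×0.899 + 0.58581×0.968×0.101 + 0.76526×0.032×0.899 + 0.899766×0.032×0.101
        = 0.026107 + 0.057273 + 0.022015 + 0.002908 = 0.108303
Keeping only the actual fire-present terms gives 0.024923, so
  P(actual fire | detector) = 0.024923 / 0.108303 ≈ 0.2301

Now condition on the additional information:
Sum P(detector|·) weighted by the priors over both values of actual fire:
  P(detector | burnt toast) = 0.58581×0.968 + 0.899766×0.032
        = 0.567064 + 0.028793 = 0.595857
The terms with actual fire present sum to 0.028793, so
  P(actual fire | detector, burnt toast) = 0.028793 / 0.595857 ≈ 0.0483

P(actual fire | detector) ≈ 0.2301; P(actual fire | detector, burnt toast) ≈ 0.0483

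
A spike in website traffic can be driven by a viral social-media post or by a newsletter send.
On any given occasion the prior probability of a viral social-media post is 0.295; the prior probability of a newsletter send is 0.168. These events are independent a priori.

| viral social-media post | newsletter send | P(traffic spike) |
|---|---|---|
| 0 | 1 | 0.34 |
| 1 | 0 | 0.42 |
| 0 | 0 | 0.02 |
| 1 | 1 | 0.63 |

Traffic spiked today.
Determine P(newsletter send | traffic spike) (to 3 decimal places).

For the numerator, keep only newsletter send=true terms: 0.040270 + 0.031223 = 0.071493
Denominator P(traffic spike): 0.02×0.705×0.832 + 0.34×0.705×0.168 + 0.42×0.295×0.832 + 0.63×0.295×0.168 = 0.186309
Posterior = 0.071493 / 0.186309 ≈ 0.384

P(newsletter send | traffic spike) ≈ 0.384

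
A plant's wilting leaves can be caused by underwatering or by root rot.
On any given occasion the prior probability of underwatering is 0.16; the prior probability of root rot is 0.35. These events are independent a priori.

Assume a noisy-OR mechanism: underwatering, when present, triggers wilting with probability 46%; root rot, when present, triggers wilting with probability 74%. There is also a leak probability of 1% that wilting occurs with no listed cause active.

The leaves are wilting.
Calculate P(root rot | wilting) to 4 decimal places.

P(root rot | wilting) ≈ 0.8319

Under noisy-OR, P(wilting | causes) = 1 − (1−0.01)·∏(1−qᵢ) over the active causes.
By total probability over the 4 (underwatering, root rot) configurations:
  P(wilting) = 0.01*0.84*0.65 + 0.7426*0.84*0.35 + 0.4654*0.16*0.65 + 0.861004*0.16*0.35
        = 0.005460 + 0.218324 + 0.048402 + 0.048216 = 0.320402
Keeping only the root rot-present terms gives 0.266540, so
  P(root rot | wilting) = 0.266540 / 0.320402 ≈ 0.8319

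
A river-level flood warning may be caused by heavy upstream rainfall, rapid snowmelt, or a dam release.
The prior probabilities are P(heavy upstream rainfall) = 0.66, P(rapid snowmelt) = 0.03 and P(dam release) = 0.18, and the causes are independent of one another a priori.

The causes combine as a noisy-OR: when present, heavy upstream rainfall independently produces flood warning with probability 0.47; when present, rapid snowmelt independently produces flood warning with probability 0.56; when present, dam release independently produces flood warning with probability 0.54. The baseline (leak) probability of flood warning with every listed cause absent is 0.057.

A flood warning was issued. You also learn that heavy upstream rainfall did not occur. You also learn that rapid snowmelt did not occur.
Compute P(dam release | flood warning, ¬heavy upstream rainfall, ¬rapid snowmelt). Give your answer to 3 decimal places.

P(dam release | flood warning, ¬heavy upstream rainfall, ¬rapid snowmelt) ≈ 0.686

Under noisy-OR, P(flood warning | causes) = 1 − (1−0.057)·∏(1−qᵢ) over the active causes.
P(flood warning | ¬heavy upstream rainfall, ¬rapid snowmelt) = 0.057×0.82 + 0.56622×0.18 = 0.046740 + 0.101920 = 0.148660
The dam release-present share is 0.56622×0.18 = 0.101920.
P(dam release | flood warning, ¬heavy upstream rainfall, ¬rapid snowmelt) = 0.101920 / 0.148660 ≈ 0.686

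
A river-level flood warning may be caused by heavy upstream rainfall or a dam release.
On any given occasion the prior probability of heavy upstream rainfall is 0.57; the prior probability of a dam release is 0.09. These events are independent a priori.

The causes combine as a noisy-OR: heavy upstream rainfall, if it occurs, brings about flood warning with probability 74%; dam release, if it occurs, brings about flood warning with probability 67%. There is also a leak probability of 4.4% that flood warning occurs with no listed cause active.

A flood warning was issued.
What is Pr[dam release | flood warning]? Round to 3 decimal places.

Pr[dam release | flood warning] ≈ 0.153

Under noisy-OR, P(flood warning | causes) = 1 − (1−0.044)·∏(1−qᵢ) over the active causes.
Weight on dam release=true, given the evidence: 0.026491 + 0.047092 = 0.073583
Normalizer over all consistent configurations: 0.044×0.43×0.91 + 0.68452×0.43×0.09 + 0.75144×0.57×0.91 + 0.917975×0.57×0.09 = 0.480572
Posterior = 0.073583 / 0.480572 ≈ 0.153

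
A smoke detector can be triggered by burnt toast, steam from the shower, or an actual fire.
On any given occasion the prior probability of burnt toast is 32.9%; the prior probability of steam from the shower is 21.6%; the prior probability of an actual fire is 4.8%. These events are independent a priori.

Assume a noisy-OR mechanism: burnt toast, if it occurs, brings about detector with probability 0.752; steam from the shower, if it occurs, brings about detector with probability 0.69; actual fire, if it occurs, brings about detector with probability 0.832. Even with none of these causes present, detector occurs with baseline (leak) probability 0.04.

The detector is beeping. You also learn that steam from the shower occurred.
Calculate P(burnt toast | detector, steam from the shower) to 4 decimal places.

P(burnt toast | detector, steam from the shower) ≈ 0.3894

Under noisy-OR, P(detector | causes) = 1 − (1−0.04)·∏(1−qᵢ) over the active causes.
Enumerate the 4 (burnt toast, actual fire) configurations and weight by the priors:
  P(detector | steam from the shower) = 0.7024×0.671×0.952 + 0.950003×0.671×0.048 + 0.926195×0.329×0.952 + 0.987601×0.329×0.048
        = 0.448688 + 0.030598 + 0.290092 + 0.015596 = 0.784974
The terms with burnt toast present sum to 0.305688, so
  P(burnt toast | detector, steam from the shower) = 0.305688 / 0.784974 ≈ 0.3894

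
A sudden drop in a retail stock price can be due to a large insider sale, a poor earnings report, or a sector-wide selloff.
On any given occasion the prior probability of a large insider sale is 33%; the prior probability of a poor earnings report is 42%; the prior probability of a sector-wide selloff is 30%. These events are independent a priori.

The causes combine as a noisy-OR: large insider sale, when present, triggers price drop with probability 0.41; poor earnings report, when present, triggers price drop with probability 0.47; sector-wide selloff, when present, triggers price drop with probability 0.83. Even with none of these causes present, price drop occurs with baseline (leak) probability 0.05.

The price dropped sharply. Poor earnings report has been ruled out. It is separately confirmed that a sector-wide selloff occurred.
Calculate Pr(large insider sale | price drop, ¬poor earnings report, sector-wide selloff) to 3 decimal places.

Pr(large insider sale | price drop, ¬poor earnings report, sector-wide selloff) ≈ 0.347

Under noisy-OR, P(price drop | causes) = 1 − (1−0.05)·∏(1−qᵢ) over the active causes.
For the numerator, keep only large insider sale=true terms: 0.904715·0.33 = 0.298556
The normalizing constant is 0.8385·0.67 + 0.904715·0.33 = 0.860351
P(large insider sale | price drop, ¬poor earnings report, sector-wide selloff) = 0.298556/0.860351 ≈ 0.347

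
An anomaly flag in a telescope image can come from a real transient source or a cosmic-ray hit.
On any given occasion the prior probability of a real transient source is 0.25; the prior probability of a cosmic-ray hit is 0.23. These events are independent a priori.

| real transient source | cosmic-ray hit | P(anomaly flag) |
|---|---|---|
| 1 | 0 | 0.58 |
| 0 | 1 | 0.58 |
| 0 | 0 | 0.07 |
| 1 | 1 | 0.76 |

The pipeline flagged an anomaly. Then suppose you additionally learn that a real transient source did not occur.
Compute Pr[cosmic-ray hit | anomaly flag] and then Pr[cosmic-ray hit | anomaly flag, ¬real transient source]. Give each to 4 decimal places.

P(anomaly flag) = 0.07·0.75·0.77 + 0.58·0.75·0.23 + 0.58·0.25·0.77 + 0.76·0.25·0.23 = 0.040425 + 0.100050 + 0.111650 + 0.043700 = 0.295825
The cosmic-ray hit-present share is 0.100050 + 0.043700 = 0.143750.
Hence the posterior is 0.143750/0.295825 ≈ 0.4859.

Now also conditioning on real transient source≠true:
P(anomaly flag | ¬real transient source) = 0.07·0.77 + 0.58·0.23 = 0.053900 + 0.133400 = 0.187300
The cosmic-ray hit-present share is 0.58·0.23 = 0.133400.
Hence the posterior is 0.133400/0.187300 ≈ 0.7122.
Ruling out real transient source raises the posterior on cosmic-ray hit — the flip side of explaining away.

Pr[cosmic-ray hit | anomaly flag] ≈ 0.4859; Pr[cosmic-ray hit | anomaly flag, ¬real transient source] ≈ 0.7122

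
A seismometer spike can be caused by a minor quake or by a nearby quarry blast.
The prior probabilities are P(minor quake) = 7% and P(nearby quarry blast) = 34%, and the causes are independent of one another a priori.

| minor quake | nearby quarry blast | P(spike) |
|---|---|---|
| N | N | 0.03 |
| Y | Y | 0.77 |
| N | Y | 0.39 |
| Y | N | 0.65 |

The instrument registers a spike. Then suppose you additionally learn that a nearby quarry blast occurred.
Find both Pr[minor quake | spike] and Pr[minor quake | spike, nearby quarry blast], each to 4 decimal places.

P(spike) = 0.03×0.93×0.66 + 0.39×0.93×0.34 + 0.65×0.07×0.66 + 0.77×0.07×0.34 = 0.018414 + 0.123318 + 0.030030 + 0.018326 = 0.190088
Restricting to configurations with minor quake present: 0.030030 + 0.018326 = 0.048356.
So P(minor quake | spike) = 0.048356/0.190088 ≈ 0.2544.

Now condition on the additional information:
By total probability over both values of minor quake:
  P(spike | nearby quarry blast) = 0.39*0.93 + 0.77*0.07
        = 0.362700 + 0.053900 = 0.416600
Configurations with minor quake contribute 0.053900, so
  P(minor quake | spike, nearby quarry blast) = 0.053900 / 0.416600 ≈ 0.1294

Pr[minor quake | spike] ≈ 0.2544; Pr[minor quake | spike, nearby quarry blast] ≈ 0.1294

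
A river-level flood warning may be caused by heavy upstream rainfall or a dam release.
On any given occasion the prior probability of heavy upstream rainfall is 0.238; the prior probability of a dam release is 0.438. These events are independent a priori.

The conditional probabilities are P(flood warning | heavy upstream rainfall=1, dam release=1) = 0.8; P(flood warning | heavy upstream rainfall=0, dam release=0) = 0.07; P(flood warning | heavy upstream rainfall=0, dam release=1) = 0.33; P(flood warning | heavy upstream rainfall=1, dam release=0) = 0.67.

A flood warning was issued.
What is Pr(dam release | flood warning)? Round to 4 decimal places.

For the numerator, keep only dam release=true terms: 0.110139 + 0.083395 = 0.193534
The normalizing constant is 0.07*0.762*0.562 + 0.33*0.762*0.438 + 0.67*0.238*0.562 + 0.8*0.238*0.438 = 0.313128
P(dam release | flood warning) = 0.193534/0.313128 ≈ 0.6181

Pr(dam release | flood warning) ≈ 0.6181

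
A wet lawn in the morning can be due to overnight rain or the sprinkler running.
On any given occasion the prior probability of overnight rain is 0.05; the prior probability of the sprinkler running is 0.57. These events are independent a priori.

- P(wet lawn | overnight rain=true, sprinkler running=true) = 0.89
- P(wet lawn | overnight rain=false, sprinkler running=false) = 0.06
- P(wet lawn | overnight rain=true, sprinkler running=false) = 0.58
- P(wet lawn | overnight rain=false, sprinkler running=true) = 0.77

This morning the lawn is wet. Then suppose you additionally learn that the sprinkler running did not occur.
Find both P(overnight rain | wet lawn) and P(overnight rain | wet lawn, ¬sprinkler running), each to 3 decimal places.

P(wet lawn) = 0.06×0.95×0.43 + 0.77×0.95×0.57 + 0.58×0.05×0.43 + 0.89×0.05×0.57 = 0.024510 + 0.416955 + 0.012470 + 0.025365 = 0.479300
Of this, 0.037835 comes from 0.012470 + 0.025365 (the overnight rain=true cases).
Hence the posterior is 0.037835/0.479300 ≈ 0.079.

Now also conditioning on sprinkler running≠true:
Sum P(wet lawn|·) weighted by the priors over both values of overnight rain:
  P(wet lawn | ¬sprinkler running) = 0.06·0.95 + 0.58·0.05
        = 0.057000 + 0.029000 = 0.086000
Keeping only the overnight rain-present terms gives 0.029000, so
  P(overnight rain | wet lawn, ¬sprinkler running) = 0.029000 / 0.086000 ≈ 0.337

P(overnight rain | wet lawn) ≈ 0.079; P(overnight rain | wet lawn, ¬sprinkler running) ≈ 0.337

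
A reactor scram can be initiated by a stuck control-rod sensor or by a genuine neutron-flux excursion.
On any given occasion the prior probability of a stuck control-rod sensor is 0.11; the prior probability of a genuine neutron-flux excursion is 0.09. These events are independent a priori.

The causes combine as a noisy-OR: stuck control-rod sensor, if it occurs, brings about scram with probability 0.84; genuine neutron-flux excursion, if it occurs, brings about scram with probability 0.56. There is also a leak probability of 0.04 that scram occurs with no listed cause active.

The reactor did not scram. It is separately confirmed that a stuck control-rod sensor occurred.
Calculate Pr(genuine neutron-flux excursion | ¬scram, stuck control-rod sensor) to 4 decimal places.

Under noisy-OR, P(scram | causes) = 1 − (1−0.04)·∏(1−qᵢ) over the active causes.
By total probability over both values of genuine neutron-flux excursion:
  P(¬scram | stuck control-rod sensor) = 0.1536·0.91 + 0.067584·0.09
        = 0.139776 + 0.006083 = 0.145859
The terms with genuine neutron-flux excursion present sum to 0.006083, so
  P(genuine neutron-flux excursion | ¬scram, stuck control-rod sensor) = 0.006083 / 0.145859 ≈ 0.0417

Pr(genuine neutron-flux excursion | ¬scram, stuck control-rod sensor) ≈ 0.0417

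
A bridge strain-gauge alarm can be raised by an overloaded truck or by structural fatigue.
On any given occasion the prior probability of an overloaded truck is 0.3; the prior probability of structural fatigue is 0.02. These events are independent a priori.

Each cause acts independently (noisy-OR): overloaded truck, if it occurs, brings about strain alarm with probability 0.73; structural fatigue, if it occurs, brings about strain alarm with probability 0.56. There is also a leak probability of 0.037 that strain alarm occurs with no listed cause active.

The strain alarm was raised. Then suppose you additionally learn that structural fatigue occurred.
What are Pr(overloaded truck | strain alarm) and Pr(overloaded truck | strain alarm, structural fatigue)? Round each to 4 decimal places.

Pr(overloaded truck | strain alarm) ≈ 0.8695; Pr(overloaded truck | strain alarm, structural fatigue) ≈ 0.3971

Under noisy-OR, P(strain alarm | causes) = 1 − (1−0.037)·∏(1−qᵢ) over the active causes.
P(strain alarm) = 0.037×0.7×0.98 + 0.57628×0.7×0.02 + 0.73999×0.3×0.98 + 0.885596×0.3×0.02 = 0.025382 + 0.008068 + 0.217557 + 0.005314 = 0.256321
Of this, 0.222871 comes from 0.217557 + 0.005314 (the overloaded truck=true cases).
Hence the posterior is 0.222871/0.256321 ≈ 0.8695.

Now also conditioning on structural fatigue=true:
P(strain alarm | structural fatigue) = 0.57628*0.7 + 0.885596*0.3 = 0.403396 + 0.265679 = 0.669075
Of this, 0.265679 comes from 0.885596*0.3 (the overloaded truck=true cases).
So P(overloaded truck | strain alarm, structural fatigue) = 0.265679/0.669075 ≈ 0.3971.
The drop from 0.8695 to 0.3971 is the explaining-away (discounting) effect.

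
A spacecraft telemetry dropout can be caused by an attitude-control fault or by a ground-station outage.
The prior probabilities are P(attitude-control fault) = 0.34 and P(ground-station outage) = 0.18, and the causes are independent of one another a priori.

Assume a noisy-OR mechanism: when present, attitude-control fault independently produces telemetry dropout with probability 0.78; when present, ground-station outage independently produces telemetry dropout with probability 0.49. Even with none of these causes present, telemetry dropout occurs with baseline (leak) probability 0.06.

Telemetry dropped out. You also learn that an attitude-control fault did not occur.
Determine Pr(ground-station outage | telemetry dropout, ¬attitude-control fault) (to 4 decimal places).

Under noisy-OR, P(telemetry dropout | causes) = 1 − (1−0.06)·∏(1−qᵢ) over the active causes.
Weight on ground-station outage=true, given the evidence: 0.5206·0.18 = 0.093708
The normalizing constant is 0.06·0.82 + 0.5206·0.18 = 0.142908
P(ground-station outage | telemetry dropout, ¬attitude-control fault) = 0.093708/0.142908 ≈ 0.6557

Pr(ground-station outage | telemetry dropout, ¬attitude-control fault) ≈ 0.6557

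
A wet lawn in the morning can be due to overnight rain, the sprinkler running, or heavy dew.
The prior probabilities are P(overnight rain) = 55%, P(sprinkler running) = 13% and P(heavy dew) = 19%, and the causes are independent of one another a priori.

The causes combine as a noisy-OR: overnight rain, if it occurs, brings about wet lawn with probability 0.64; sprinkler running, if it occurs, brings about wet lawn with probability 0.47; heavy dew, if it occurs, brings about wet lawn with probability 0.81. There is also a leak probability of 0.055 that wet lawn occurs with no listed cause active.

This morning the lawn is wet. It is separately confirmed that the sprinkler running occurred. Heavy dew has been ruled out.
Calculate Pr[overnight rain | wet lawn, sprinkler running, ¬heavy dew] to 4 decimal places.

Pr[overnight rain | wet lawn, sprinkler running, ¬heavy dew] ≈ 0.6675

Under noisy-OR, P(wet lawn | causes) = 1 − (1−0.055)·∏(1−qᵢ) over the active causes.
Weight on overnight rain=true, given the evidence: 0.819694*0.55 = 0.450832
Normalizer over all consistent configurations: 0.49915*0.45 + 0.819694*0.55 = 0.675449
Posterior = 0.450832 / 0.675449 ≈ 0.6675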